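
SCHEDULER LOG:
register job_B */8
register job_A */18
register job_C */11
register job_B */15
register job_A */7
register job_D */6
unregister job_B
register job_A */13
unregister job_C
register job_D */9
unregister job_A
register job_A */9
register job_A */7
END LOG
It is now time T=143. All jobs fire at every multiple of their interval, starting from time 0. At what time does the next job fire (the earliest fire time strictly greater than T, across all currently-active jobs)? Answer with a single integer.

Op 1: register job_B */8 -> active={job_B:*/8}
Op 2: register job_A */18 -> active={job_A:*/18, job_B:*/8}
Op 3: register job_C */11 -> active={job_A:*/18, job_B:*/8, job_C:*/11}
Op 4: register job_B */15 -> active={job_A:*/18, job_B:*/15, job_C:*/11}
Op 5: register job_A */7 -> active={job_A:*/7, job_B:*/15, job_C:*/11}
Op 6: register job_D */6 -> active={job_A:*/7, job_B:*/15, job_C:*/11, job_D:*/6}
Op 7: unregister job_B -> active={job_A:*/7, job_C:*/11, job_D:*/6}
Op 8: register job_A */13 -> active={job_A:*/13, job_C:*/11, job_D:*/6}
Op 9: unregister job_C -> active={job_A:*/13, job_D:*/6}
Op 10: register job_D */9 -> active={job_A:*/13, job_D:*/9}
Op 11: unregister job_A -> active={job_D:*/9}
Op 12: register job_A */9 -> active={job_A:*/9, job_D:*/9}
Op 13: register job_A */7 -> active={job_A:*/7, job_D:*/9}
  job_A: interval 7, next fire after T=143 is 147
  job_D: interval 9, next fire after T=143 is 144
Earliest fire time = 144 (job job_D)

Answer: 144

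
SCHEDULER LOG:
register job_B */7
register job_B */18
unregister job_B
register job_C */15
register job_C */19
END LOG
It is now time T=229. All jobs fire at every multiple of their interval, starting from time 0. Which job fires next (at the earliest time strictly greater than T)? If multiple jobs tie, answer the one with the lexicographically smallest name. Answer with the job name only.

Op 1: register job_B */7 -> active={job_B:*/7}
Op 2: register job_B */18 -> active={job_B:*/18}
Op 3: unregister job_B -> active={}
Op 4: register job_C */15 -> active={job_C:*/15}
Op 5: register job_C */19 -> active={job_C:*/19}
  job_C: interval 19, next fire after T=229 is 247
Earliest = 247, winner (lex tiebreak) = job_C

Answer: job_C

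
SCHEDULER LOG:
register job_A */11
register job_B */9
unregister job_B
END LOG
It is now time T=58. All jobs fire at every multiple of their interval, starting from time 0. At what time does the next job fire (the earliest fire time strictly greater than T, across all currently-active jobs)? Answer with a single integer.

Answer: 66

Derivation:
Op 1: register job_A */11 -> active={job_A:*/11}
Op 2: register job_B */9 -> active={job_A:*/11, job_B:*/9}
Op 3: unregister job_B -> active={job_A:*/11}
  job_A: interval 11, next fire after T=58 is 66
Earliest fire time = 66 (job job_A)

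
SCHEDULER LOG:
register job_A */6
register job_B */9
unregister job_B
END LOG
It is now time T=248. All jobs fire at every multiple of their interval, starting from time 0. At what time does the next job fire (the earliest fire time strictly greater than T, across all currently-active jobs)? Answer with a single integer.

Op 1: register job_A */6 -> active={job_A:*/6}
Op 2: register job_B */9 -> active={job_A:*/6, job_B:*/9}
Op 3: unregister job_B -> active={job_A:*/6}
  job_A: interval 6, next fire after T=248 is 252
Earliest fire time = 252 (job job_A)

Answer: 252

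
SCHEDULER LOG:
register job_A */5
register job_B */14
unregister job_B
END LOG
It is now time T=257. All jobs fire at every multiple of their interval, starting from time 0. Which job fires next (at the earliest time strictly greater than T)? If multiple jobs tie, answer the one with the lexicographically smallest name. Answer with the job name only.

Answer: job_A

Derivation:
Op 1: register job_A */5 -> active={job_A:*/5}
Op 2: register job_B */14 -> active={job_A:*/5, job_B:*/14}
Op 3: unregister job_B -> active={job_A:*/5}
  job_A: interval 5, next fire after T=257 is 260
Earliest = 260, winner (lex tiebreak) = job_A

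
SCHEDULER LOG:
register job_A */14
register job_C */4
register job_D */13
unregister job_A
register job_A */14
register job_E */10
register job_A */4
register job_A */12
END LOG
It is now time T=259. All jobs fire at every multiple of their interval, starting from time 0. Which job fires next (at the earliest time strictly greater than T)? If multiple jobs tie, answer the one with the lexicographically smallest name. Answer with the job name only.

Op 1: register job_A */14 -> active={job_A:*/14}
Op 2: register job_C */4 -> active={job_A:*/14, job_C:*/4}
Op 3: register job_D */13 -> active={job_A:*/14, job_C:*/4, job_D:*/13}
Op 4: unregister job_A -> active={job_C:*/4, job_D:*/13}
Op 5: register job_A */14 -> active={job_A:*/14, job_C:*/4, job_D:*/13}
Op 6: register job_E */10 -> active={job_A:*/14, job_C:*/4, job_D:*/13, job_E:*/10}
Op 7: register job_A */4 -> active={job_A:*/4, job_C:*/4, job_D:*/13, job_E:*/10}
Op 8: register job_A */12 -> active={job_A:*/12, job_C:*/4, job_D:*/13, job_E:*/10}
  job_A: interval 12, next fire after T=259 is 264
  job_C: interval 4, next fire after T=259 is 260
  job_D: interval 13, next fire after T=259 is 260
  job_E: interval 10, next fire after T=259 is 260
Earliest = 260, winner (lex tiebreak) = job_C

Answer: job_C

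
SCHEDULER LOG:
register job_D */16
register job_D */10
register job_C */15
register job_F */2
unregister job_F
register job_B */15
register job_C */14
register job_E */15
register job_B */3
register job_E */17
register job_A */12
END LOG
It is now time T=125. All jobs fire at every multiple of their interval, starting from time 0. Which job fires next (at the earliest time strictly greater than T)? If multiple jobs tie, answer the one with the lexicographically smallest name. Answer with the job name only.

Answer: job_B

Derivation:
Op 1: register job_D */16 -> active={job_D:*/16}
Op 2: register job_D */10 -> active={job_D:*/10}
Op 3: register job_C */15 -> active={job_C:*/15, job_D:*/10}
Op 4: register job_F */2 -> active={job_C:*/15, job_D:*/10, job_F:*/2}
Op 5: unregister job_F -> active={job_C:*/15, job_D:*/10}
Op 6: register job_B */15 -> active={job_B:*/15, job_C:*/15, job_D:*/10}
Op 7: register job_C */14 -> active={job_B:*/15, job_C:*/14, job_D:*/10}
Op 8: register job_E */15 -> active={job_B:*/15, job_C:*/14, job_D:*/10, job_E:*/15}
Op 9: register job_B */3 -> active={job_B:*/3, job_C:*/14, job_D:*/10, job_E:*/15}
Op 10: register job_E */17 -> active={job_B:*/3, job_C:*/14, job_D:*/10, job_E:*/17}
Op 11: register job_A */12 -> active={job_A:*/12, job_B:*/3, job_C:*/14, job_D:*/10, job_E:*/17}
  job_A: interval 12, next fire after T=125 is 132
  job_B: interval 3, next fire after T=125 is 126
  job_C: interval 14, next fire after T=125 is 126
  job_D: interval 10, next fire after T=125 is 130
  job_E: interval 17, next fire after T=125 is 136
Earliest = 126, winner (lex tiebreak) = job_B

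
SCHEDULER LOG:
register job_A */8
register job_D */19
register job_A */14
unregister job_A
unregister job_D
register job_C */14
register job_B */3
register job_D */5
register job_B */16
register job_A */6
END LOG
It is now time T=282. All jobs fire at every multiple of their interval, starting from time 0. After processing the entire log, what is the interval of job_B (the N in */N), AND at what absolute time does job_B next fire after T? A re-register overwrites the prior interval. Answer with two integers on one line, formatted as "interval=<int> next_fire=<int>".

Op 1: register job_A */8 -> active={job_A:*/8}
Op 2: register job_D */19 -> active={job_A:*/8, job_D:*/19}
Op 3: register job_A */14 -> active={job_A:*/14, job_D:*/19}
Op 4: unregister job_A -> active={job_D:*/19}
Op 5: unregister job_D -> active={}
Op 6: register job_C */14 -> active={job_C:*/14}
Op 7: register job_B */3 -> active={job_B:*/3, job_C:*/14}
Op 8: register job_D */5 -> active={job_B:*/3, job_C:*/14, job_D:*/5}
Op 9: register job_B */16 -> active={job_B:*/16, job_C:*/14, job_D:*/5}
Op 10: register job_A */6 -> active={job_A:*/6, job_B:*/16, job_C:*/14, job_D:*/5}
Final interval of job_B = 16
Next fire of job_B after T=282: (282//16+1)*16 = 288

Answer: interval=16 next_fire=288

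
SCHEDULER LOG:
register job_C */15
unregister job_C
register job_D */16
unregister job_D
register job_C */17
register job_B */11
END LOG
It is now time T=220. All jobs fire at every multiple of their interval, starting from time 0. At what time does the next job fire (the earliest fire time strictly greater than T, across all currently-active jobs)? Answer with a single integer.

Op 1: register job_C */15 -> active={job_C:*/15}
Op 2: unregister job_C -> active={}
Op 3: register job_D */16 -> active={job_D:*/16}
Op 4: unregister job_D -> active={}
Op 5: register job_C */17 -> active={job_C:*/17}
Op 6: register job_B */11 -> active={job_B:*/11, job_C:*/17}
  job_B: interval 11, next fire after T=220 is 231
  job_C: interval 17, next fire after T=220 is 221
Earliest fire time = 221 (job job_C)

Answer: 221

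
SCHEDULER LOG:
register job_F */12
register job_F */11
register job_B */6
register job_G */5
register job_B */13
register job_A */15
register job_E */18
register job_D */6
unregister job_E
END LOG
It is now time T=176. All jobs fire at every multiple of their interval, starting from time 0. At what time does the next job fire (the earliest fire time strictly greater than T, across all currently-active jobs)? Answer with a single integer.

Op 1: register job_F */12 -> active={job_F:*/12}
Op 2: register job_F */11 -> active={job_F:*/11}
Op 3: register job_B */6 -> active={job_B:*/6, job_F:*/11}
Op 4: register job_G */5 -> active={job_B:*/6, job_F:*/11, job_G:*/5}
Op 5: register job_B */13 -> active={job_B:*/13, job_F:*/11, job_G:*/5}
Op 6: register job_A */15 -> active={job_A:*/15, job_B:*/13, job_F:*/11, job_G:*/5}
Op 7: register job_E */18 -> active={job_A:*/15, job_B:*/13, job_E:*/18, job_F:*/11, job_G:*/5}
Op 8: register job_D */6 -> active={job_A:*/15, job_B:*/13, job_D:*/6, job_E:*/18, job_F:*/11, job_G:*/5}
Op 9: unregister job_E -> active={job_A:*/15, job_B:*/13, job_D:*/6, job_F:*/11, job_G:*/5}
  job_A: interval 15, next fire after T=176 is 180
  job_B: interval 13, next fire after T=176 is 182
  job_D: interval 6, next fire after T=176 is 180
  job_F: interval 11, next fire after T=176 is 187
  job_G: interval 5, next fire after T=176 is 180
Earliest fire time = 180 (job job_A)

Answer: 180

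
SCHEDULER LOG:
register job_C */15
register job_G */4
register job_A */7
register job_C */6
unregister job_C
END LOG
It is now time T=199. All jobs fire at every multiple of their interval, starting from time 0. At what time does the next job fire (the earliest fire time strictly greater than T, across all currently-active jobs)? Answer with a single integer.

Answer: 200

Derivation:
Op 1: register job_C */15 -> active={job_C:*/15}
Op 2: register job_G */4 -> active={job_C:*/15, job_G:*/4}
Op 3: register job_A */7 -> active={job_A:*/7, job_C:*/15, job_G:*/4}
Op 4: register job_C */6 -> active={job_A:*/7, job_C:*/6, job_G:*/4}
Op 5: unregister job_C -> active={job_A:*/7, job_G:*/4}
  job_A: interval 7, next fire after T=199 is 203
  job_G: interval 4, next fire after T=199 is 200
Earliest fire time = 200 (job job_G)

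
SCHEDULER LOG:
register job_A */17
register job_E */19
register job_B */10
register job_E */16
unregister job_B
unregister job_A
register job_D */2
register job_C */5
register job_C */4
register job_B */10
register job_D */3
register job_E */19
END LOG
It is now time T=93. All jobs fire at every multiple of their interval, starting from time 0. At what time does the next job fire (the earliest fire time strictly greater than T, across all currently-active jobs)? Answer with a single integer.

Op 1: register job_A */17 -> active={job_A:*/17}
Op 2: register job_E */19 -> active={job_A:*/17, job_E:*/19}
Op 3: register job_B */10 -> active={job_A:*/17, job_B:*/10, job_E:*/19}
Op 4: register job_E */16 -> active={job_A:*/17, job_B:*/10, job_E:*/16}
Op 5: unregister job_B -> active={job_A:*/17, job_E:*/16}
Op 6: unregister job_A -> active={job_E:*/16}
Op 7: register job_D */2 -> active={job_D:*/2, job_E:*/16}
Op 8: register job_C */5 -> active={job_C:*/5, job_D:*/2, job_E:*/16}
Op 9: register job_C */4 -> active={job_C:*/4, job_D:*/2, job_E:*/16}
Op 10: register job_B */10 -> active={job_B:*/10, job_C:*/4, job_D:*/2, job_E:*/16}
Op 11: register job_D */3 -> active={job_B:*/10, job_C:*/4, job_D:*/3, job_E:*/16}
Op 12: register job_E */19 -> active={job_B:*/10, job_C:*/4, job_D:*/3, job_E:*/19}
  job_B: interval 10, next fire after T=93 is 100
  job_C: interval 4, next fire after T=93 is 96
  job_D: interval 3, next fire after T=93 is 96
  job_E: interval 19, next fire after T=93 is 95
Earliest fire time = 95 (job job_E)

Answer: 95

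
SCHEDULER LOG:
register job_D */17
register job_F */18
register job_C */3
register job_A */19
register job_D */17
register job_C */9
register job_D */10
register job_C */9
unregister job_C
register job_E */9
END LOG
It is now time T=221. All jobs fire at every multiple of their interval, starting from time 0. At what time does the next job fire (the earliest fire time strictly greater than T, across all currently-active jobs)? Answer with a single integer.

Op 1: register job_D */17 -> active={job_D:*/17}
Op 2: register job_F */18 -> active={job_D:*/17, job_F:*/18}
Op 3: register job_C */3 -> active={job_C:*/3, job_D:*/17, job_F:*/18}
Op 4: register job_A */19 -> active={job_A:*/19, job_C:*/3, job_D:*/17, job_F:*/18}
Op 5: register job_D */17 -> active={job_A:*/19, job_C:*/3, job_D:*/17, job_F:*/18}
Op 6: register job_C */9 -> active={job_A:*/19, job_C:*/9, job_D:*/17, job_F:*/18}
Op 7: register job_D */10 -> active={job_A:*/19, job_C:*/9, job_D:*/10, job_F:*/18}
Op 8: register job_C */9 -> active={job_A:*/19, job_C:*/9, job_D:*/10, job_F:*/18}
Op 9: unregister job_C -> active={job_A:*/19, job_D:*/10, job_F:*/18}
Op 10: register job_E */9 -> active={job_A:*/19, job_D:*/10, job_E:*/9, job_F:*/18}
  job_A: interval 19, next fire after T=221 is 228
  job_D: interval 10, next fire after T=221 is 230
  job_E: interval 9, next fire after T=221 is 225
  job_F: interval 18, next fire after T=221 is 234
Earliest fire time = 225 (job job_E)

Answer: 225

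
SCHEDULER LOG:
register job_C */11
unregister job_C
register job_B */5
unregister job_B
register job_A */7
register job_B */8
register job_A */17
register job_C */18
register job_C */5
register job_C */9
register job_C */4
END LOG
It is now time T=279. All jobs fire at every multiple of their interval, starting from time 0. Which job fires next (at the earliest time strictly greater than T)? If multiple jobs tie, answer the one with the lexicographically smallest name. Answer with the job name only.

Answer: job_B

Derivation:
Op 1: register job_C */11 -> active={job_C:*/11}
Op 2: unregister job_C -> active={}
Op 3: register job_B */5 -> active={job_B:*/5}
Op 4: unregister job_B -> active={}
Op 5: register job_A */7 -> active={job_A:*/7}
Op 6: register job_B */8 -> active={job_A:*/7, job_B:*/8}
Op 7: register job_A */17 -> active={job_A:*/17, job_B:*/8}
Op 8: register job_C */18 -> active={job_A:*/17, job_B:*/8, job_C:*/18}
Op 9: register job_C */5 -> active={job_A:*/17, job_B:*/8, job_C:*/5}
Op 10: register job_C */9 -> active={job_A:*/17, job_B:*/8, job_C:*/9}
Op 11: register job_C */4 -> active={job_A:*/17, job_B:*/8, job_C:*/4}
  job_A: interval 17, next fire after T=279 is 289
  job_B: interval 8, next fire after T=279 is 280
  job_C: interval 4, next fire after T=279 is 280
Earliest = 280, winner (lex tiebreak) = job_B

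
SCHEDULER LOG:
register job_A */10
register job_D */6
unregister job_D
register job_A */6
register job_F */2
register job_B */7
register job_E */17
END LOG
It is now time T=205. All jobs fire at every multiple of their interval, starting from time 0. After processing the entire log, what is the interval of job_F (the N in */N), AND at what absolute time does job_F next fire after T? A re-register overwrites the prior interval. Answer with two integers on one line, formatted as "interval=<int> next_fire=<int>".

Answer: interval=2 next_fire=206

Derivation:
Op 1: register job_A */10 -> active={job_A:*/10}
Op 2: register job_D */6 -> active={job_A:*/10, job_D:*/6}
Op 3: unregister job_D -> active={job_A:*/10}
Op 4: register job_A */6 -> active={job_A:*/6}
Op 5: register job_F */2 -> active={job_A:*/6, job_F:*/2}
Op 6: register job_B */7 -> active={job_A:*/6, job_B:*/7, job_F:*/2}
Op 7: register job_E */17 -> active={job_A:*/6, job_B:*/7, job_E:*/17, job_F:*/2}
Final interval of job_F = 2
Next fire of job_F after T=205: (205//2+1)*2 = 206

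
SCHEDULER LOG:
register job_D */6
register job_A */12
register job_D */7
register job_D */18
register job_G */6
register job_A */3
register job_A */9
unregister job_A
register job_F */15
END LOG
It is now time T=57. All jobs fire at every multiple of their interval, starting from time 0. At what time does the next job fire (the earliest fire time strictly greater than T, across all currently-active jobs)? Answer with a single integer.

Op 1: register job_D */6 -> active={job_D:*/6}
Op 2: register job_A */12 -> active={job_A:*/12, job_D:*/6}
Op 3: register job_D */7 -> active={job_A:*/12, job_D:*/7}
Op 4: register job_D */18 -> active={job_A:*/12, job_D:*/18}
Op 5: register job_G */6 -> active={job_A:*/12, job_D:*/18, job_G:*/6}
Op 6: register job_A */3 -> active={job_A:*/3, job_D:*/18, job_G:*/6}
Op 7: register job_A */9 -> active={job_A:*/9, job_D:*/18, job_G:*/6}
Op 8: unregister job_A -> active={job_D:*/18, job_G:*/6}
Op 9: register job_F */15 -> active={job_D:*/18, job_F:*/15, job_G:*/6}
  job_D: interval 18, next fire after T=57 is 72
  job_F: interval 15, next fire after T=57 is 60
  job_G: interval 6, next fire after T=57 is 60
Earliest fire time = 60 (job job_F)

Answer: 60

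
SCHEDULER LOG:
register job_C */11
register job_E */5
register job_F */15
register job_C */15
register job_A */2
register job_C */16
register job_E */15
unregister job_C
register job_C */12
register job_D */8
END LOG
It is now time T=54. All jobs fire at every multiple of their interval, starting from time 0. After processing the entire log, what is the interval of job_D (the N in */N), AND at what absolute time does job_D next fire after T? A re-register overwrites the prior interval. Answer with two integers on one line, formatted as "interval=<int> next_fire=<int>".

Op 1: register job_C */11 -> active={job_C:*/11}
Op 2: register job_E */5 -> active={job_C:*/11, job_E:*/5}
Op 3: register job_F */15 -> active={job_C:*/11, job_E:*/5, job_F:*/15}
Op 4: register job_C */15 -> active={job_C:*/15, job_E:*/5, job_F:*/15}
Op 5: register job_A */2 -> active={job_A:*/2, job_C:*/15, job_E:*/5, job_F:*/15}
Op 6: register job_C */16 -> active={job_A:*/2, job_C:*/16, job_E:*/5, job_F:*/15}
Op 7: register job_E */15 -> active={job_A:*/2, job_C:*/16, job_E:*/15, job_F:*/15}
Op 8: unregister job_C -> active={job_A:*/2, job_E:*/15, job_F:*/15}
Op 9: register job_C */12 -> active={job_A:*/2, job_C:*/12, job_E:*/15, job_F:*/15}
Op 10: register job_D */8 -> active={job_A:*/2, job_C:*/12, job_D:*/8, job_E:*/15, job_F:*/15}
Final interval of job_D = 8
Next fire of job_D after T=54: (54//8+1)*8 = 56

Answer: interval=8 next_fire=56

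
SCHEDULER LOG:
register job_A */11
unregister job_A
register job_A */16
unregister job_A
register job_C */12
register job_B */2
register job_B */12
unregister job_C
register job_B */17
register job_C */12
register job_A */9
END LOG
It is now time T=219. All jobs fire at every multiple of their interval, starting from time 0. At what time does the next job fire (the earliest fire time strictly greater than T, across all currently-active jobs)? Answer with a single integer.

Op 1: register job_A */11 -> active={job_A:*/11}
Op 2: unregister job_A -> active={}
Op 3: register job_A */16 -> active={job_A:*/16}
Op 4: unregister job_A -> active={}
Op 5: register job_C */12 -> active={job_C:*/12}
Op 6: register job_B */2 -> active={job_B:*/2, job_C:*/12}
Op 7: register job_B */12 -> active={job_B:*/12, job_C:*/12}
Op 8: unregister job_C -> active={job_B:*/12}
Op 9: register job_B */17 -> active={job_B:*/17}
Op 10: register job_C */12 -> active={job_B:*/17, job_C:*/12}
Op 11: register job_A */9 -> active={job_A:*/9, job_B:*/17, job_C:*/12}
  job_A: interval 9, next fire after T=219 is 225
  job_B: interval 17, next fire after T=219 is 221
  job_C: interval 12, next fire after T=219 is 228
Earliest fire time = 221 (job job_B)

Answer: 221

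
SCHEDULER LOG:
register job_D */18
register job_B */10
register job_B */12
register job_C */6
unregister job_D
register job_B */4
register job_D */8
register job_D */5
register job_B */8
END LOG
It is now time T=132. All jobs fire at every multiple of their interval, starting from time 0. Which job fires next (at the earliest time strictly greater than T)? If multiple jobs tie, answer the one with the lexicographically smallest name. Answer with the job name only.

Op 1: register job_D */18 -> active={job_D:*/18}
Op 2: register job_B */10 -> active={job_B:*/10, job_D:*/18}
Op 3: register job_B */12 -> active={job_B:*/12, job_D:*/18}
Op 4: register job_C */6 -> active={job_B:*/12, job_C:*/6, job_D:*/18}
Op 5: unregister job_D -> active={job_B:*/12, job_C:*/6}
Op 6: register job_B */4 -> active={job_B:*/4, job_C:*/6}
Op 7: register job_D */8 -> active={job_B:*/4, job_C:*/6, job_D:*/8}
Op 8: register job_D */5 -> active={job_B:*/4, job_C:*/6, job_D:*/5}
Op 9: register job_B */8 -> active={job_B:*/8, job_C:*/6, job_D:*/5}
  job_B: interval 8, next fire after T=132 is 136
  job_C: interval 6, next fire after T=132 is 138
  job_D: interval 5, next fire after T=132 is 135
Earliest = 135, winner (lex tiebreak) = job_D

Answer: job_D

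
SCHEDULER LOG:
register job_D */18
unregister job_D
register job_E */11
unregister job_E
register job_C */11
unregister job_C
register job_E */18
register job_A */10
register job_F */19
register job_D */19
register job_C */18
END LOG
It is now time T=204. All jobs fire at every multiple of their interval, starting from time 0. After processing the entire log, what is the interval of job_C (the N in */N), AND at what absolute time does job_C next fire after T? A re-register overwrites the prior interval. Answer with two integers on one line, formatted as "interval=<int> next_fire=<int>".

Op 1: register job_D */18 -> active={job_D:*/18}
Op 2: unregister job_D -> active={}
Op 3: register job_E */11 -> active={job_E:*/11}
Op 4: unregister job_E -> active={}
Op 5: register job_C */11 -> active={job_C:*/11}
Op 6: unregister job_C -> active={}
Op 7: register job_E */18 -> active={job_E:*/18}
Op 8: register job_A */10 -> active={job_A:*/10, job_E:*/18}
Op 9: register job_F */19 -> active={job_A:*/10, job_E:*/18, job_F:*/19}
Op 10: register job_D */19 -> active={job_A:*/10, job_D:*/19, job_E:*/18, job_F:*/19}
Op 11: register job_C */18 -> active={job_A:*/10, job_C:*/18, job_D:*/19, job_E:*/18, job_F:*/19}
Final interval of job_C = 18
Next fire of job_C after T=204: (204//18+1)*18 = 216

Answer: interval=18 next_fire=216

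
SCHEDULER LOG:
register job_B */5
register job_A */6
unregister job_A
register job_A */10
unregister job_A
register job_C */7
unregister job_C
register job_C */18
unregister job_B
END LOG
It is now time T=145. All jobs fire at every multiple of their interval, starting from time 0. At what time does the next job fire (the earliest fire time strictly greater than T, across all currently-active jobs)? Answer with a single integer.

Op 1: register job_B */5 -> active={job_B:*/5}
Op 2: register job_A */6 -> active={job_A:*/6, job_B:*/5}
Op 3: unregister job_A -> active={job_B:*/5}
Op 4: register job_A */10 -> active={job_A:*/10, job_B:*/5}
Op 5: unregister job_A -> active={job_B:*/5}
Op 6: register job_C */7 -> active={job_B:*/5, job_C:*/7}
Op 7: unregister job_C -> active={job_B:*/5}
Op 8: register job_C */18 -> active={job_B:*/5, job_C:*/18}
Op 9: unregister job_B -> active={job_C:*/18}
  job_C: interval 18, next fire after T=145 is 162
Earliest fire time = 162 (job job_C)

Answer: 162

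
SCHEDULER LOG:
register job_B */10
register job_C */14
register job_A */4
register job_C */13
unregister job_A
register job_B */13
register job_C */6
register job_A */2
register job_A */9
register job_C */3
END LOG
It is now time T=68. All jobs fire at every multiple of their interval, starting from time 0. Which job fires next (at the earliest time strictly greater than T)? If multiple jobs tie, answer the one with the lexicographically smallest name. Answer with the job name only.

Answer: job_C

Derivation:
Op 1: register job_B */10 -> active={job_B:*/10}
Op 2: register job_C */14 -> active={job_B:*/10, job_C:*/14}
Op 3: register job_A */4 -> active={job_A:*/4, job_B:*/10, job_C:*/14}
Op 4: register job_C */13 -> active={job_A:*/4, job_B:*/10, job_C:*/13}
Op 5: unregister job_A -> active={job_B:*/10, job_C:*/13}
Op 6: register job_B */13 -> active={job_B:*/13, job_C:*/13}
Op 7: register job_C */6 -> active={job_B:*/13, job_C:*/6}
Op 8: register job_A */2 -> active={job_A:*/2, job_B:*/13, job_C:*/6}
Op 9: register job_A */9 -> active={job_A:*/9, job_B:*/13, job_C:*/6}
Op 10: register job_C */3 -> active={job_A:*/9, job_B:*/13, job_C:*/3}
  job_A: interval 9, next fire after T=68 is 72
  job_B: interval 13, next fire after T=68 is 78
  job_C: interval 3, next fire after T=68 is 69
Earliest = 69, winner (lex tiebreak) = job_C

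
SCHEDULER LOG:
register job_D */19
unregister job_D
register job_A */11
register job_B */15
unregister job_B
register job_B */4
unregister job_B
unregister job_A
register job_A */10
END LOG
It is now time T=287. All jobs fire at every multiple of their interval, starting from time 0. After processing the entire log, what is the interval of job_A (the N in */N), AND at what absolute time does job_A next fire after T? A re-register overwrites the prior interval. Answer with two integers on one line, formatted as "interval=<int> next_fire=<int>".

Answer: interval=10 next_fire=290

Derivation:
Op 1: register job_D */19 -> active={job_D:*/19}
Op 2: unregister job_D -> active={}
Op 3: register job_A */11 -> active={job_A:*/11}
Op 4: register job_B */15 -> active={job_A:*/11, job_B:*/15}
Op 5: unregister job_B -> active={job_A:*/11}
Op 6: register job_B */4 -> active={job_A:*/11, job_B:*/4}
Op 7: unregister job_B -> active={job_A:*/11}
Op 8: unregister job_A -> active={}
Op 9: register job_A */10 -> active={job_A:*/10}
Final interval of job_A = 10
Next fire of job_A after T=287: (287//10+1)*10 = 290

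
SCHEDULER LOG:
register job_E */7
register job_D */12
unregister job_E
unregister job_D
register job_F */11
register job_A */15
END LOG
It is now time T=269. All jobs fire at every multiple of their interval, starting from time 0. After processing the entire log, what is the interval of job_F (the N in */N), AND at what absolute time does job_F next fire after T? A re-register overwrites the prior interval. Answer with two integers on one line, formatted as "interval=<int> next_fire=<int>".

Op 1: register job_E */7 -> active={job_E:*/7}
Op 2: register job_D */12 -> active={job_D:*/12, job_E:*/7}
Op 3: unregister job_E -> active={job_D:*/12}
Op 4: unregister job_D -> active={}
Op 5: register job_F */11 -> active={job_F:*/11}
Op 6: register job_A */15 -> active={job_A:*/15, job_F:*/11}
Final interval of job_F = 11
Next fire of job_F after T=269: (269//11+1)*11 = 275

Answer: interval=11 next_fire=275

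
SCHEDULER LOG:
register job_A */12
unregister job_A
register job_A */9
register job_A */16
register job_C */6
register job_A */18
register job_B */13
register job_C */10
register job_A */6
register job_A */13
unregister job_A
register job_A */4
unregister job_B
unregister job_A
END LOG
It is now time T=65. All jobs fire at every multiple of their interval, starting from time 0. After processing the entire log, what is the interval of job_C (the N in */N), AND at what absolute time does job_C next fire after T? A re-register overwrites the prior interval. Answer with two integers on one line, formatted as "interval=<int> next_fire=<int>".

Op 1: register job_A */12 -> active={job_A:*/12}
Op 2: unregister job_A -> active={}
Op 3: register job_A */9 -> active={job_A:*/9}
Op 4: register job_A */16 -> active={job_A:*/16}
Op 5: register job_C */6 -> active={job_A:*/16, job_C:*/6}
Op 6: register job_A */18 -> active={job_A:*/18, job_C:*/6}
Op 7: register job_B */13 -> active={job_A:*/18, job_B:*/13, job_C:*/6}
Op 8: register job_C */10 -> active={job_A:*/18, job_B:*/13, job_C:*/10}
Op 9: register job_A */6 -> active={job_A:*/6, job_B:*/13, job_C:*/10}
Op 10: register job_A */13 -> active={job_A:*/13, job_B:*/13, job_C:*/10}
Op 11: unregister job_A -> active={job_B:*/13, job_C:*/10}
Op 12: register job_A */4 -> active={job_A:*/4, job_B:*/13, job_C:*/10}
Op 13: unregister job_B -> active={job_A:*/4, job_C:*/10}
Op 14: unregister job_A -> active={job_C:*/10}
Final interval of job_C = 10
Next fire of job_C after T=65: (65//10+1)*10 = 70

Answer: interval=10 next_fire=70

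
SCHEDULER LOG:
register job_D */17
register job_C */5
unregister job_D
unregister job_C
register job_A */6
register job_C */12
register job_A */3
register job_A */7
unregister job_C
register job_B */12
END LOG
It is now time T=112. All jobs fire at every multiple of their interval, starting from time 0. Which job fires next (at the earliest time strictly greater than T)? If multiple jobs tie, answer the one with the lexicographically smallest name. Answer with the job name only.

Answer: job_A

Derivation:
Op 1: register job_D */17 -> active={job_D:*/17}
Op 2: register job_C */5 -> active={job_C:*/5, job_D:*/17}
Op 3: unregister job_D -> active={job_C:*/5}
Op 4: unregister job_C -> active={}
Op 5: register job_A */6 -> active={job_A:*/6}
Op 6: register job_C */12 -> active={job_A:*/6, job_C:*/12}
Op 7: register job_A */3 -> active={job_A:*/3, job_C:*/12}
Op 8: register job_A */7 -> active={job_A:*/7, job_C:*/12}
Op 9: unregister job_C -> active={job_A:*/7}
Op 10: register job_B */12 -> active={job_A:*/7, job_B:*/12}
  job_A: interval 7, next fire after T=112 is 119
  job_B: interval 12, next fire after T=112 is 120
Earliest = 119, winner (lex tiebreak) = job_A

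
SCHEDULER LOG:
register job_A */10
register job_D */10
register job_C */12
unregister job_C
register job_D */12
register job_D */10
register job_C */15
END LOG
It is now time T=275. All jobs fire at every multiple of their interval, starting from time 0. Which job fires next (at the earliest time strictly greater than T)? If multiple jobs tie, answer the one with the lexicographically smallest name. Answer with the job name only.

Answer: job_A

Derivation:
Op 1: register job_A */10 -> active={job_A:*/10}
Op 2: register job_D */10 -> active={job_A:*/10, job_D:*/10}
Op 3: register job_C */12 -> active={job_A:*/10, job_C:*/12, job_D:*/10}
Op 4: unregister job_C -> active={job_A:*/10, job_D:*/10}
Op 5: register job_D */12 -> active={job_A:*/10, job_D:*/12}
Op 6: register job_D */10 -> active={job_A:*/10, job_D:*/10}
Op 7: register job_C */15 -> active={job_A:*/10, job_C:*/15, job_D:*/10}
  job_A: interval 10, next fire after T=275 is 280
  job_C: interval 15, next fire after T=275 is 285
  job_D: interval 10, next fire after T=275 is 280
Earliest = 280, winner (lex tiebreak) = job_A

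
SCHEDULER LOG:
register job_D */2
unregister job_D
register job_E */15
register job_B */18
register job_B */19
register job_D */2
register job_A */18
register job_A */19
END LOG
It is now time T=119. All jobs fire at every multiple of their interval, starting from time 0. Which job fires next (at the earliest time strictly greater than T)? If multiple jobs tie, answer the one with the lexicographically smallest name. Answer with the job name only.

Answer: job_D

Derivation:
Op 1: register job_D */2 -> active={job_D:*/2}
Op 2: unregister job_D -> active={}
Op 3: register job_E */15 -> active={job_E:*/15}
Op 4: register job_B */18 -> active={job_B:*/18, job_E:*/15}
Op 5: register job_B */19 -> active={job_B:*/19, job_E:*/15}
Op 6: register job_D */2 -> active={job_B:*/19, job_D:*/2, job_E:*/15}
Op 7: register job_A */18 -> active={job_A:*/18, job_B:*/19, job_D:*/2, job_E:*/15}
Op 8: register job_A */19 -> active={job_A:*/19, job_B:*/19, job_D:*/2, job_E:*/15}
  job_A: interval 19, next fire after T=119 is 133
  job_B: interval 19, next fire after T=119 is 133
  job_D: interval 2, next fire after T=119 is 120
  job_E: interval 15, next fire after T=119 is 120
Earliest = 120, winner (lex tiebreak) = job_D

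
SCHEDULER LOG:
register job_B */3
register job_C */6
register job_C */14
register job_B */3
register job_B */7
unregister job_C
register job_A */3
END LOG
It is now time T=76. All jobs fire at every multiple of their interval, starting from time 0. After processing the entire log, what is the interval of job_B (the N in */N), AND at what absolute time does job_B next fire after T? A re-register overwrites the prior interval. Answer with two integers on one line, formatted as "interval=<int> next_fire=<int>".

Op 1: register job_B */3 -> active={job_B:*/3}
Op 2: register job_C */6 -> active={job_B:*/3, job_C:*/6}
Op 3: register job_C */14 -> active={job_B:*/3, job_C:*/14}
Op 4: register job_B */3 -> active={job_B:*/3, job_C:*/14}
Op 5: register job_B */7 -> active={job_B:*/7, job_C:*/14}
Op 6: unregister job_C -> active={job_B:*/7}
Op 7: register job_A */3 -> active={job_A:*/3, job_B:*/7}
Final interval of job_B = 7
Next fire of job_B after T=76: (76//7+1)*7 = 77

Answer: interval=7 next_fire=77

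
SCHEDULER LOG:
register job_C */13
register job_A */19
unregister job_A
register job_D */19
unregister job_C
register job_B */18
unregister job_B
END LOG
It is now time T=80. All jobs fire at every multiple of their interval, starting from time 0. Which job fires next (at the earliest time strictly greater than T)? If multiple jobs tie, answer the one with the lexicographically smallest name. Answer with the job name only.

Answer: job_D

Derivation:
Op 1: register job_C */13 -> active={job_C:*/13}
Op 2: register job_A */19 -> active={job_A:*/19, job_C:*/13}
Op 3: unregister job_A -> active={job_C:*/13}
Op 4: register job_D */19 -> active={job_C:*/13, job_D:*/19}
Op 5: unregister job_C -> active={job_D:*/19}
Op 6: register job_B */18 -> active={job_B:*/18, job_D:*/19}
Op 7: unregister job_B -> active={job_D:*/19}
  job_D: interval 19, next fire after T=80 is 95
Earliest = 95, winner (lex tiebreak) = job_D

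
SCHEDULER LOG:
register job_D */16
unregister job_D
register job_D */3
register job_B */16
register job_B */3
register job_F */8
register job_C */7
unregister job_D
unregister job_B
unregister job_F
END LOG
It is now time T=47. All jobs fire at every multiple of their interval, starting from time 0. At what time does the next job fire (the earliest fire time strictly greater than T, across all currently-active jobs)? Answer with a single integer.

Op 1: register job_D */16 -> active={job_D:*/16}
Op 2: unregister job_D -> active={}
Op 3: register job_D */3 -> active={job_D:*/3}
Op 4: register job_B */16 -> active={job_B:*/16, job_D:*/3}
Op 5: register job_B */3 -> active={job_B:*/3, job_D:*/3}
Op 6: register job_F */8 -> active={job_B:*/3, job_D:*/3, job_F:*/8}
Op 7: register job_C */7 -> active={job_B:*/3, job_C:*/7, job_D:*/3, job_F:*/8}
Op 8: unregister job_D -> active={job_B:*/3, job_C:*/7, job_F:*/8}
Op 9: unregister job_B -> active={job_C:*/7, job_F:*/8}
Op 10: unregister job_F -> active={job_C:*/7}
  job_C: interval 7, next fire after T=47 is 49
Earliest fire time = 49 (job job_C)

Answer: 49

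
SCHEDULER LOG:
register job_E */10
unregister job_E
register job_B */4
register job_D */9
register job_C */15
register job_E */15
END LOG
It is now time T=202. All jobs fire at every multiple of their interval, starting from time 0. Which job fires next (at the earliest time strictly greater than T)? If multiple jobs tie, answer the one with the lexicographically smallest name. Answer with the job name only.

Op 1: register job_E */10 -> active={job_E:*/10}
Op 2: unregister job_E -> active={}
Op 3: register job_B */4 -> active={job_B:*/4}
Op 4: register job_D */9 -> active={job_B:*/4, job_D:*/9}
Op 5: register job_C */15 -> active={job_B:*/4, job_C:*/15, job_D:*/9}
Op 6: register job_E */15 -> active={job_B:*/4, job_C:*/15, job_D:*/9, job_E:*/15}
  job_B: interval 4, next fire after T=202 is 204
  job_C: interval 15, next fire after T=202 is 210
  job_D: interval 9, next fire after T=202 is 207
  job_E: interval 15, next fire after T=202 is 210
Earliest = 204, winner (lex tiebreak) = job_B

Answer: job_B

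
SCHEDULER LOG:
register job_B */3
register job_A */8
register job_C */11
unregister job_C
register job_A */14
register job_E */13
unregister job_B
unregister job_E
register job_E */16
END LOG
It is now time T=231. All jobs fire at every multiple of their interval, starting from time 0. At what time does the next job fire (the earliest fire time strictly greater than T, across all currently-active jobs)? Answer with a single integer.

Op 1: register job_B */3 -> active={job_B:*/3}
Op 2: register job_A */8 -> active={job_A:*/8, job_B:*/3}
Op 3: register job_C */11 -> active={job_A:*/8, job_B:*/3, job_C:*/11}
Op 4: unregister job_C -> active={job_A:*/8, job_B:*/3}
Op 5: register job_A */14 -> active={job_A:*/14, job_B:*/3}
Op 6: register job_E */13 -> active={job_A:*/14, job_B:*/3, job_E:*/13}
Op 7: unregister job_B -> active={job_A:*/14, job_E:*/13}
Op 8: unregister job_E -> active={job_A:*/14}
Op 9: register job_E */16 -> active={job_A:*/14, job_E:*/16}
  job_A: interval 14, next fire after T=231 is 238
  job_E: interval 16, next fire after T=231 is 240
Earliest fire time = 238 (job job_A)

Answer: 238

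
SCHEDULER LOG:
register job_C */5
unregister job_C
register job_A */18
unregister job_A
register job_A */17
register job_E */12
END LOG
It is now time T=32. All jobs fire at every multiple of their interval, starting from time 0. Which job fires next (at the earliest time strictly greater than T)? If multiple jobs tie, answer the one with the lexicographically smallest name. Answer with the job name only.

Op 1: register job_C */5 -> active={job_C:*/5}
Op 2: unregister job_C -> active={}
Op 3: register job_A */18 -> active={job_A:*/18}
Op 4: unregister job_A -> active={}
Op 5: register job_A */17 -> active={job_A:*/17}
Op 6: register job_E */12 -> active={job_A:*/17, job_E:*/12}
  job_A: interval 17, next fire after T=32 is 34
  job_E: interval 12, next fire after T=32 is 36
Earliest = 34, winner (lex tiebreak) = job_A

Answer: job_A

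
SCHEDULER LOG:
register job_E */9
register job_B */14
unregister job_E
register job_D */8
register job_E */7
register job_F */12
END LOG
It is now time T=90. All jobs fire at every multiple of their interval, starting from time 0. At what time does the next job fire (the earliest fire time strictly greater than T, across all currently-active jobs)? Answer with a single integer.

Op 1: register job_E */9 -> active={job_E:*/9}
Op 2: register job_B */14 -> active={job_B:*/14, job_E:*/9}
Op 3: unregister job_E -> active={job_B:*/14}
Op 4: register job_D */8 -> active={job_B:*/14, job_D:*/8}
Op 5: register job_E */7 -> active={job_B:*/14, job_D:*/8, job_E:*/7}
Op 6: register job_F */12 -> active={job_B:*/14, job_D:*/8, job_E:*/7, job_F:*/12}
  job_B: interval 14, next fire after T=90 is 98
  job_D: interval 8, next fire after T=90 is 96
  job_E: interval 7, next fire after T=90 is 91
  job_F: interval 12, next fire after T=90 is 96
Earliest fire time = 91 (job job_E)

Answer: 91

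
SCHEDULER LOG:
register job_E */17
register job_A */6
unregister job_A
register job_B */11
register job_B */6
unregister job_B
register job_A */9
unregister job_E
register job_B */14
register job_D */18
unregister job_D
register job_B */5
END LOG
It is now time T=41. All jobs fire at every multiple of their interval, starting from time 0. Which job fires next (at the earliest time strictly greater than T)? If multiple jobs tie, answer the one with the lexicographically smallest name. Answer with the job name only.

Op 1: register job_E */17 -> active={job_E:*/17}
Op 2: register job_A */6 -> active={job_A:*/6, job_E:*/17}
Op 3: unregister job_A -> active={job_E:*/17}
Op 4: register job_B */11 -> active={job_B:*/11, job_E:*/17}
Op 5: register job_B */6 -> active={job_B:*/6, job_E:*/17}
Op 6: unregister job_B -> active={job_E:*/17}
Op 7: register job_A */9 -> active={job_A:*/9, job_E:*/17}
Op 8: unregister job_E -> active={job_A:*/9}
Op 9: register job_B */14 -> active={job_A:*/9, job_B:*/14}
Op 10: register job_D */18 -> active={job_A:*/9, job_B:*/14, job_D:*/18}
Op 11: unregister job_D -> active={job_A:*/9, job_B:*/14}
Op 12: register job_B */5 -> active={job_A:*/9, job_B:*/5}
  job_A: interval 9, next fire after T=41 is 45
  job_B: interval 5, next fire after T=41 is 45
Earliest = 45, winner (lex tiebreak) = job_A

Answer: job_A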